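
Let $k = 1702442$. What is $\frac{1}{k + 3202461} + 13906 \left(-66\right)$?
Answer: $- \frac{4501700353787}{4904903} \approx -9.178 \cdot 10^{5}$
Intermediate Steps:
$\frac{1}{k + 3202461} + 13906 \left(-66\right) = \frac{1}{1702442 + 3202461} + 13906 \left(-66\right) = \frac{1}{4904903} - 917796 = - \frac{4501700353787}{4904903}$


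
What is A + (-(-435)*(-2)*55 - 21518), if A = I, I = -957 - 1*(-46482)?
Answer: -23843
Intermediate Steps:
I = 45525 (I = -957 + 46482 = 45525)
A = 45525
A + (-(-435)*(-2)*55 - 21518) = 45525 + (-(-435)*(-2)*55 - 21518) = 45525 + (-29*30*55 - 21518) = 45525 + (-870*55 - 21518) = 45525 + (-47850 - 21518) = 45525 - 69368 = -23843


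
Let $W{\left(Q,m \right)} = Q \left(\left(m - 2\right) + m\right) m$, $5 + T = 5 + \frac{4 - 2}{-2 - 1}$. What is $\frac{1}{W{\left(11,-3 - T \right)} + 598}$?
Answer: $\frac{9}{6922} \approx 0.0013002$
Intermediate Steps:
$T = - \frac{2}{3}$ ($T = -5 + \left(5 + \frac{4 - 2}{-2 - 1}\right) = -5 + \left(5 + \frac{2}{-3}\right) = -5 + \left(5 + 2 \left(- \frac{1}{3}\right)\right) = -5 + \left(5 - \frac{2}{3}\right) = -5 + \frac{13}{3} = - \frac{2}{3} \approx -0.66667$)
$W{\left(Q,m \right)} = Q m \left(-2 + 2 m\right)$ ($W{\left(Q,m \right)} = Q \left(\left(-2 + m\right) + m\right) m = Q \left(-2 + 2 m\right) m = Q m \left(-2 + 2 m\right)$)
$\frac{1}{W{\left(11,-3 - T \right)} + 598} = \frac{1}{2 \cdot 11 \left(-3 - - \frac{2}{3}\right) \left(-1 - \frac{7}{3}\right) + 598} = \frac{1}{2 \cdot 11 \left(-3 + \frac{2}{3}\right) \left(-1 + \left(-3 + \frac{2}{3}\right)\right) + 598} = \frac{1}{2 \cdot 11 \left(- \frac{7}{3}\right) \left(-1 - \frac{7}{3}\right) + 598} = \frac{1}{2 \cdot 11 \left(- \frac{7}{3}\right) \left(- \frac{10}{3}\right) + 598} = \frac{1}{\frac{1540}{9} + 598} = \frac{1}{\frac{6922}{9}} = \frac{9}{6922}$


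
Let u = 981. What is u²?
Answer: 962361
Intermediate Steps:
u² = 981² = 962361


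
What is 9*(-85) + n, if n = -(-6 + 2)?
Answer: -761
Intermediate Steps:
n = 4 (n = -1*(-4) = 4)
9*(-85) + n = 9*(-85) + 4 = -765 + 4 = -761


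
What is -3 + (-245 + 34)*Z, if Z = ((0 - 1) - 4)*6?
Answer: 6327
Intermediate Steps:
Z = -30 (Z = (-1 - 4)*6 = -5*6 = -30)
-3 + (-245 + 34)*Z = -3 + (-245 + 34)*(-30) = -3 - 211*(-30) = -3 + 6330 = 6327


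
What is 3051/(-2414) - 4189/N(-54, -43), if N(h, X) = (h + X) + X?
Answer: 4842553/168980 ≈ 28.658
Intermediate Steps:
N(h, X) = h + 2*X (N(h, X) = (X + h) + X = h + 2*X)
3051/(-2414) - 4189/N(-54, -43) = 3051/(-2414) - 4189/(-54 + 2*(-43)) = 3051*(-1/2414) - 4189/(-54 - 86) = -3051/2414 - 4189/(-140) = -3051/2414 - 4189*(-1/140) = -3051/2414 + 4189/140 = 4842553/168980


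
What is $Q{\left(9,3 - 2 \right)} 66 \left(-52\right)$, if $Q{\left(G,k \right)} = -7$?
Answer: $24024$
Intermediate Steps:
$Q{\left(9,3 - 2 \right)} 66 \left(-52\right) = \left(-7\right) 66 \left(-52\right) = \left(-462\right) \left(-52\right) = 24024$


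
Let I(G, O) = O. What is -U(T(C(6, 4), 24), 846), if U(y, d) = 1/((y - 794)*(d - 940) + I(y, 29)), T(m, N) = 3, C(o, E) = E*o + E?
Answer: -1/74383 ≈ -1.3444e-5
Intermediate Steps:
C(o, E) = E + E*o
U(y, d) = 1/(29 + (-940 + d)*(-794 + y)) (U(y, d) = 1/((y - 794)*(d - 940) + 29) = 1/((-794 + y)*(-940 + d) + 29) = 1/((-940 + d)*(-794 + y) + 29) = 1/(29 + (-940 + d)*(-794 + y)))
-U(T(C(6, 4), 24), 846) = -1/(746389 - 940*3 - 794*846 + 846*3) = -1/(746389 - 2820 - 671724 + 2538) = -1/74383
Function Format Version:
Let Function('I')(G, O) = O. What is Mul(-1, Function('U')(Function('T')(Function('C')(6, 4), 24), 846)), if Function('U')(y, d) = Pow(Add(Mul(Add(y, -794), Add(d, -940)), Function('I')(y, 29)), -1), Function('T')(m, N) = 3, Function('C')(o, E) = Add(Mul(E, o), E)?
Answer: Rational(-1, 74383) ≈ -1.3444e-5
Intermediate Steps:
Function('C')(o, E) = Add(E, Mul(E, o))
Function('U')(y, d) = Pow(Add(29, Mul(Add(-940, d), Add(-794, y))), -1) (Function('U')(y, d) = Pow(Add(Mul(Add(y, -794), Add(d, -940)), 29), -1) = Pow(Add(Mul(Add(-794, y), Add(-940, d)), 29), -1) = Pow(Add(Mul(Add(-940, d), Add(-794, y)), 29), -1) = Pow(Add(29, Mul(Add(-940, d), Add(-794, y))), -1))
Mul(-1, Function('U')(Function('T')(Function('C')(6, 4), 24), 846)) = Mul(-1, Pow(Add(746389, Mul(-940, 3), Mul(-794, 846), Mul(846, 3)), -1)) = Mul(-1, Pow(Add(746389, -2820, -671724, 2538), -1)) = Mul(-1, Pow(74383, -1)) = Mul(-1, Rational(1, 74383)) = Rational(-1, 74383)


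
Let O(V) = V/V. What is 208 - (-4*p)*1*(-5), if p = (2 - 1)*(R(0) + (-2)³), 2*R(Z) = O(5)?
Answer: 358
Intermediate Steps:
O(V) = 1
R(Z) = ½ (R(Z) = (½)*1 = ½)
p = -15/2 (p = (2 - 1)*(½ + (-2)³) = 1*(½ - 8) = 1*(-15/2) = -15/2 ≈ -7.5000)
208 - (-4*p)*1*(-5) = 208 - (-4*(-15/2))*1*(-5) = 208 - 30*(-5) = 208 - 1*(-150) = 208 + 150 = 358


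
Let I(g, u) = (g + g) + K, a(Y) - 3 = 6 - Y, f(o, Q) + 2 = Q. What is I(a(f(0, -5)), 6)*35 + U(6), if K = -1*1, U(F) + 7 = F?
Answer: 1084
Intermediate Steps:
f(o, Q) = -2 + Q
U(F) = -7 + F
a(Y) = 9 - Y (a(Y) = 3 + (6 - Y) = 9 - Y)
K = -1
I(g, u) = -1 + 2*g (I(g, u) = (g + g) - 1 = 2*g - 1 = -1 + 2*g)
I(a(f(0, -5)), 6)*35 + U(6) = (-1 + 2*(9 - (-2 - 5)))*35 + (-7 + 6) = (-1 + 2*(9 - 1*(-7)))*35 - 1 = (-1 + 2*(9 + 7))*35 - 1 = (-1 + 2*16)*35 - 1 = (-1 + 32)*35 - 1 = 31*35 - 1 = 1085 - 1 = 1084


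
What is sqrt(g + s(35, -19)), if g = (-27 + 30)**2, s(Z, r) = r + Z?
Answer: 5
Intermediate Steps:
s(Z, r) = Z + r
g = 9 (g = 3**2 = 9)
sqrt(g + s(35, -19)) = sqrt(9 + (35 - 19)) = sqrt(9 + 16) = sqrt(25) = 5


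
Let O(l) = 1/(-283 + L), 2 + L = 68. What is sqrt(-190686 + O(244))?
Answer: I*sqrt(8979213271)/217 ≈ 436.68*I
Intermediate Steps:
L = 66 (L = -2 + 68 = 66)
O(l) = -1/217 (O(l) = 1/(-283 + 66) = 1/(-217) = -1/217)
sqrt(-190686 + O(244)) = sqrt(-190686 - 1/217) = sqrt(-41378863/217) = I*sqrt(8979213271)/217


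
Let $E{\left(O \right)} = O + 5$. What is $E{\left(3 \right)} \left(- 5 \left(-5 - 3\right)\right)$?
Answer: $320$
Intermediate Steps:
$E{\left(O \right)} = 5 + O$
$E{\left(3 \right)} \left(- 5 \left(-5 - 3\right)\right) = \left(5 + 3\right) \left(- 5 \left(-5 - 3\right)\right) = 8 \left(\left(-5\right) \left(-8\right)\right) = 8 \cdot 40 = 320$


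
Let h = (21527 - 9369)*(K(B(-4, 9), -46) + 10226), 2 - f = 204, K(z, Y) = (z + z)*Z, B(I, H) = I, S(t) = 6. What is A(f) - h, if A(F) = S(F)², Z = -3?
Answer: -124619464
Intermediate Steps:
K(z, Y) = -6*z (K(z, Y) = (z + z)*(-3) = (2*z)*(-3) = -6*z)
f = -202 (f = 2 - 1*204 = 2 - 204 = -202)
A(F) = 36 (A(F) = 6² = 36)
h = 124619500 (h = (21527 - 9369)*(-6*(-4) + 10226) = 12158*(24 + 10226) = 12158*10250 = 124619500)
A(f) - h = 36 - 1*124619500 = 36 - 124619500 = -124619464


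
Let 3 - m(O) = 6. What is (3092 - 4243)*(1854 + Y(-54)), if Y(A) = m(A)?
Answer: -2130501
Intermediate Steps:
m(O) = -3 (m(O) = 3 - 1*6 = 3 - 6 = -3)
Y(A) = -3
(3092 - 4243)*(1854 + Y(-54)) = (3092 - 4243)*(1854 - 3) = -1151*1851 = -2130501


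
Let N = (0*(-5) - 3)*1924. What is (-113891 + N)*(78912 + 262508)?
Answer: -40855341460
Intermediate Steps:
N = -5772 (N = (0 - 3)*1924 = -3*1924 = -5772)
(-113891 + N)*(78912 + 262508) = (-113891 - 5772)*(78912 + 262508) = -119663*341420 = -40855341460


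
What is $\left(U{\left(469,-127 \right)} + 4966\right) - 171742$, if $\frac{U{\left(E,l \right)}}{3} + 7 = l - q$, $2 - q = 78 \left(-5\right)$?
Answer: $-168354$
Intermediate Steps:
$q = 392$ ($q = 2 - 78 \left(-5\right) = 2 - -390 = 2 + 390 = 392$)
$U{\left(E,l \right)} = -1197 + 3 l$ ($U{\left(E,l \right)} = -21 + 3 \left(l - 392\right) = -21 + 3 \left(-392 + l\right) = -21 + \left(-1176 + 3 l\right) = -1197 + 3 l$)
$\left(U{\left(469,-127 \right)} + 4966\right) - 171742 = \left(\left(-1197 + 3 \left(-127\right)\right) + 4966\right) - 171742 = \left(\left(-1197 - 381\right) + 4966\right) - 171742 = \left(-1578 + 4966\right) - 171742 = 3388 - 171742 = -168354$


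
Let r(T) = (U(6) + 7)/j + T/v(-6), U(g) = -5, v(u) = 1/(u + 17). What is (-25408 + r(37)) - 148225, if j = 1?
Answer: -173224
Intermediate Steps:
v(u) = 1/(17 + u)
r(T) = 2 + 11*T (r(T) = (-5 + 7)/1 + T/(1/(17 - 6)) = 2*1 + T/(1/11) = 2 + T/(1/11) = 2 + T*11 = 2 + 11*T)
(-25408 + r(37)) - 148225 = (-25408 + (2 + 11*37)) - 148225 = (-25408 + (2 + 407)) - 148225 = (-25408 + 409) - 148225 = -24999 - 148225 = -173224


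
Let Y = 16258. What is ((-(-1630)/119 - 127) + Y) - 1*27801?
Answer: -1387100/119 ≈ -11656.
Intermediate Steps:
((-(-1630)/119 - 127) + Y) - 1*27801 = ((-(-1630)/119 - 127) + 16258) - 1*27801 = ((-(-1630)/119 - 127) + 16258) - 27801 = ((-5*(-326/119) - 127) + 16258) - 27801 = ((1630/119 - 127) + 16258) - 27801 = (-13483/119 + 16258) - 27801 = 1921219/119 - 27801 = -1387100/119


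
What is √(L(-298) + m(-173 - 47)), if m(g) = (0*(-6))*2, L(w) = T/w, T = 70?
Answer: I*√5215/149 ≈ 0.48466*I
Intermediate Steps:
L(w) = 70/w
m(g) = 0 (m(g) = 0*2 = 0)
√(L(-298) + m(-173 - 47)) = √(70/(-298) + 0) = √(70*(-1/298) + 0) = √(-35/149 + 0) = √(-35/149) = I*√5215/149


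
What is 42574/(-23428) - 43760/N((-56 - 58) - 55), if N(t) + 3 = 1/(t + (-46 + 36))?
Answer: 45872389077/3151066 ≈ 14558.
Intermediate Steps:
N(t) = -3 + 1/(-10 + t) (N(t) = -3 + 1/(t + (-46 + 36)) = -3 + 1/(t - 10) = -3 + 1/(-10 + t))
42574/(-23428) - 43760/N((-56 - 58) - 55) = 42574/(-23428) - 43760*(-10 + ((-56 - 58) - 55))/(31 - 3*((-56 - 58) - 55)) = 42574*(-1/23428) - 43760*(-10 + (-114 - 55))/(31 - 3*(-114 - 55)) = -21287/11714 - 43760*(-10 - 169)/(31 - 3*(-169)) = -21287/11714 - 43760*(-179/(31 + 507)) = -21287/11714 - 43760/((-1/179*538)) = -21287/11714 - 43760/(-538/179) = -21287/11714 - 43760*(-179/538) = -21287/11714 + 3916520/269 = 45872389077/3151066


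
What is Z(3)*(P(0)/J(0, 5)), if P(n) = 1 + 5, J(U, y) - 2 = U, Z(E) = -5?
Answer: -15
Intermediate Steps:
J(U, y) = 2 + U
P(n) = 6
Z(3)*(P(0)/J(0, 5)) = -30/(2 + 0) = -30/2 = -5*3 = -15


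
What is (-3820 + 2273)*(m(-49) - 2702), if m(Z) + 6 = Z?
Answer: 4265079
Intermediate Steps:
m(Z) = -6 + Z
(-3820 + 2273)*(m(-49) - 2702) = (-3820 + 2273)*((-6 - 49) - 2702) = -1547*(-55 - 2702) = -1547*(-2757) = 4265079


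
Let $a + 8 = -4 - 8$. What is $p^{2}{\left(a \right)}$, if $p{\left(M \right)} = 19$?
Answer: $361$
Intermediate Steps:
$a = -20$ ($a = -8 - 12 = -20$)
$p^{2}{\left(a \right)} = 19^{2} = 361$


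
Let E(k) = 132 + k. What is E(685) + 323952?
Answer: 324769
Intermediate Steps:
E(685) + 323952 = (132 + 685) + 323952 = 817 + 323952 = 324769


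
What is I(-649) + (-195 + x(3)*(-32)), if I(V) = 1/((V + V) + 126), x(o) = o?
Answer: -341053/1172 ≈ -291.00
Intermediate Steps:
I(V) = 1/(126 + 2*V) (I(V) = 1/(2*V + 126) = 1/(126 + 2*V))
I(-649) + (-195 + x(3)*(-32)) = 1/(2*(63 - 649)) + (-195 + 3*(-32)) = (½)/(-586) + (-195 - 96) = (½)*(-1/586) - 291 = -1/1172 - 291 = -341053/1172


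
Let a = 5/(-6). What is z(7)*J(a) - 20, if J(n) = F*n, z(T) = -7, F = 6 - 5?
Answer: -85/6 ≈ -14.167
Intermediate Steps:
a = -⅚ (a = 5*(-⅙) = -⅚ ≈ -0.83333)
F = 1
J(n) = n (J(n) = 1*n = n)
z(7)*J(a) - 20 = -7*(-⅚) - 20 = 35/6 - 20 = -85/6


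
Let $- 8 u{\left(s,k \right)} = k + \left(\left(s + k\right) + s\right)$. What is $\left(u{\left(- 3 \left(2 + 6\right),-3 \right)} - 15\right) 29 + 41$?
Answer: $- \frac{793}{4} \approx -198.25$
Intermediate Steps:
$u{\left(s,k \right)} = - \frac{k}{4} - \frac{s}{4}$ ($u{\left(s,k \right)} = - \frac{k + \left(\left(s + k\right) + s\right)}{8} = - \frac{k + \left(\left(k + s\right) + s\right)}{8} = - \frac{k + \left(k + 2 s\right)}{8} = - \frac{2 k + 2 s}{8} = - \frac{k}{4} - \frac{s}{4}$)
$\left(u{\left(- 3 \left(2 + 6\right),-3 \right)} - 15\right) 29 + 41 = \left(\left(\left(- \frac{1}{4}\right) \left(-3\right) - \frac{\left(-3\right) \left(2 + 6\right)}{4}\right) - 15\right) 29 + 41 = \left(\left(\frac{3}{4} - \frac{\left(-3\right) 8}{4}\right) - 15\right) 29 + 41 = \left(\left(\frac{3}{4} - -6\right) - 15\right) 29 + 41 = \left(\left(\frac{3}{4} + 6\right) - 15\right) 29 + 41 = \left(\frac{27}{4} - 15\right) 29 + 41 = \left(- \frac{33}{4}\right) 29 + 41 = - \frac{957}{4} + 41 = - \frac{793}{4}$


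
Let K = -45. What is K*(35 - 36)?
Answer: 45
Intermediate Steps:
K*(35 - 36) = -45*(35 - 36) = -45*(-1) = 45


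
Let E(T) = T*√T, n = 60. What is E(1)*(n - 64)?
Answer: -4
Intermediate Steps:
E(T) = T^(3/2)
E(1)*(n - 64) = 1^(3/2)*(60 - 64) = 1*(-4) = -4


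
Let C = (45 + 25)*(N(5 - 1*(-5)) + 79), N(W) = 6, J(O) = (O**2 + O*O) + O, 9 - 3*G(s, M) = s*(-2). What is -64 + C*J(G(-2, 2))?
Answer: 386174/9 ≈ 42908.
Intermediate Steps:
G(s, M) = 3 + 2*s/3 (G(s, M) = 3 - s*(-2)/3 = 3 - (-2)*s/3 = 3 + 2*s/3)
J(O) = O + 2*O**2 (J(O) = (O**2 + O**2) + O = 2*O**2 + O = O + 2*O**2)
C = 5950 (C = (45 + 25)*(6 + 79) = 70*85 = 5950)
-64 + C*J(G(-2, 2)) = -64 + 5950*((3 + (2/3)*(-2))*(1 + 2*(3 + (2/3)*(-2)))) = -64 + 5950*((3 - 4/3)*(1 + 2*(3 - 4/3))) = -64 + 5950*(5*(1 + 2*(5/3))/3) = -64 + 5950*(5*(1 + 10/3)/3) = -64 + 5950*((5/3)*(13/3)) = -64 + 5950*(65/9) = -64 + 386750/9 = 386174/9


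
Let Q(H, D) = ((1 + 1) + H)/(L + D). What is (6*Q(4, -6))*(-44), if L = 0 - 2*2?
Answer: 792/5 ≈ 158.40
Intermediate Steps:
L = -4 (L = 0 - 4 = -4)
Q(H, D) = (2 + H)/(-4 + D) (Q(H, D) = ((1 + 1) + H)/(-4 + D) = (2 + H)/(-4 + D))
(6*Q(4, -6))*(-44) = (6*((2 + 4)/(-4 - 6)))*(-44) = (6*(6/(-10)))*(-44) = (6*(-⅒*6))*(-44) = (6*(-⅗))*(-44) = -18/5*(-44) = 792/5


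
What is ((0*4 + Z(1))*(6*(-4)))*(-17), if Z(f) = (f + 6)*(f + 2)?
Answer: 8568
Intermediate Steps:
Z(f) = (2 + f)*(6 + f) (Z(f) = (6 + f)*(2 + f) = (2 + f)*(6 + f))
((0*4 + Z(1))*(6*(-4)))*(-17) = ((0*4 + (12 + 1² + 8*1))*(6*(-4)))*(-17) = ((0 + (12 + 1 + 8))*(-24))*(-17) = ((0 + 21)*(-24))*(-17) = (21*(-24))*(-17) = -504*(-17) = 8568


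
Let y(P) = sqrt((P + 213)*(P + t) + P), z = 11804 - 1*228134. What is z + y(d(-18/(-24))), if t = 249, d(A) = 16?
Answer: -216330 + sqrt(60701) ≈ -2.1608e+5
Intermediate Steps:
z = -216330 (z = 11804 - 228134 = -216330)
y(P) = sqrt(P + (213 + P)*(249 + P)) (y(P) = sqrt((P + 213)*(P + 249) + P) = sqrt((213 + P)*(249 + P) + P) = sqrt(P + (213 + P)*(249 + P)))
z + y(d(-18/(-24))) = -216330 + sqrt(53037 + 16**2 + 463*16) = -216330 + sqrt(53037 + 256 + 7408) = -216330 + sqrt(60701)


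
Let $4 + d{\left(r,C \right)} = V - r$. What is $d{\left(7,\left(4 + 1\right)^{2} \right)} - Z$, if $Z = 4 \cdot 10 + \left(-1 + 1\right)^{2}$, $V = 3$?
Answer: $-48$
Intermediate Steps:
$d{\left(r,C \right)} = -1 - r$ ($d{\left(r,C \right)} = -4 - \left(-3 + r\right) = -1 - r$)
$Z = 40$ ($Z = 40 + 0^{2} = 40 + 0 = 40$)
$d{\left(7,\left(4 + 1\right)^{2} \right)} - Z = \left(-1 - 7\right) - 40 = -8 - 40 = -48$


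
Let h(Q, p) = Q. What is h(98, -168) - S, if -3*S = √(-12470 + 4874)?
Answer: 98 + 2*I*√211 ≈ 98.0 + 29.052*I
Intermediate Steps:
S = -2*I*√211 (S = -√(-12470 + 4874)/3 = -2*I*√211 ≈ -29.052*I)
h(98, -168) - S = 98 - (-2)*I*√211 = 98 + 2*I*√211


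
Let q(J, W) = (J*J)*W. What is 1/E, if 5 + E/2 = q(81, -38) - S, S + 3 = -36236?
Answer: -1/426168 ≈ -2.3465e-6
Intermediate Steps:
q(J, W) = W*J**2 (q(J, W) = J**2*W = W*J**2)
S = -36239 (S = -3 - 36236 = -36239)
E = -426168 (E = -10 + 2*(-38*81**2 - 1*(-36239)) = -10 + 2*(-38*6561 + 36239) = -10 + 2*(-249318 + 36239) = -10 + 2*(-213079) = -10 - 426158 = -426168)
1/E = 1/(-426168) = -1/426168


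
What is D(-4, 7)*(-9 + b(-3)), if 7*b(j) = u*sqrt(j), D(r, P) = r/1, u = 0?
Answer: 36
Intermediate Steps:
D(r, P) = r (D(r, P) = r*1 = r)
b(j) = 0 (b(j) = (0*sqrt(j))/7 = (1/7)*0 = 0)
D(-4, 7)*(-9 + b(-3)) = -4*(-9 + 0) = -4*(-9) = 36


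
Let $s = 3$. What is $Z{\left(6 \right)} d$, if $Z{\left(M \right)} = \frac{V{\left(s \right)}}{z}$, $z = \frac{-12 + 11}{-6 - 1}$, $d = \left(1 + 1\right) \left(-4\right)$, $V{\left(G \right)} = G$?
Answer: $-168$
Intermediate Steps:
$d = -8$ ($d = 2 \left(-4\right) = -8$)
$z = \frac{1}{7}$ ($z = - \frac{1}{-7} = \left(-1\right) \left(- \frac{1}{7}\right) = \frac{1}{7} \approx 0.14286$)
$Z{\left(M \right)} = 21$ ($Z{\left(M \right)} = 3 \frac{1}{\frac{1}{7}} = 3 \cdot 7 = 21$)
$Z{\left(6 \right)} d = 21 \left(-8\right) = -168$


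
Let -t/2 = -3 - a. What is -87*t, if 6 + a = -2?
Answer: 870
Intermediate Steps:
a = -8 (a = -6 - 2 = -8)
t = -10 (t = -2*(-3 - 1*(-8)) = -2*(-3 + 8) = -2*5 = -10)
-87*t = -87*(-10) = 870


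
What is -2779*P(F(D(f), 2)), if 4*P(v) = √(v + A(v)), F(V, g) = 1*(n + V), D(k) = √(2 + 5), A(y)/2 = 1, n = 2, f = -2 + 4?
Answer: -2779*√(4 + √7)/4 ≈ -1791.0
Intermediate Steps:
f = 2
A(y) = 2 (A(y) = 2*1 = 2)
D(k) = √7
F(V, g) = 2 + V (F(V, g) = 1*(2 + V) = 2 + V)
P(v) = √(2 + v)/4 (P(v) = √(v + 2)/4 = √(2 + v)/4)
-2779*P(F(D(f), 2)) = -2779*√(2 + (2 + √7))/4 = -2779*√(4 + √7)/4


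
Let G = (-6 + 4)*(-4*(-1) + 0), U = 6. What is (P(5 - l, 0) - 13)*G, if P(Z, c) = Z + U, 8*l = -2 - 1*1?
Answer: 13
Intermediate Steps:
l = -3/8 (l = (-2 - 1*1)/8 = (-2 - 1)/8 = (⅛)*(-3) = -3/8 ≈ -0.37500)
P(Z, c) = 6 + Z (P(Z, c) = Z + 6 = 6 + Z)
G = -8 (G = -2*(4 + 0) = -2*4 = -8)
(P(5 - l, 0) - 13)*G = ((6 + (5 - 1*(-3/8))) - 13)*(-8) = ((6 + (5 + 3/8)) - 13)*(-8) = ((6 + 43/8) - 13)*(-8) = (91/8 - 13)*(-8) = -13/8*(-8) = 13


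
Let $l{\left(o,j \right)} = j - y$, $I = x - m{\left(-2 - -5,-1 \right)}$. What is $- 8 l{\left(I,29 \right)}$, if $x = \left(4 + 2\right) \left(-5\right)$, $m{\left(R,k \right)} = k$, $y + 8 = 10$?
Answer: $-216$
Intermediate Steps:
$y = 2$ ($y = -8 + 10 = 2$)
$x = -30$ ($x = 6 \left(-5\right) = -30$)
$I = -29$ ($I = -30 - -1 = -30 + 1 = -29$)
$l{\left(o,j \right)} = -2 + j$ ($l{\left(o,j \right)} = j - 2 = -2 + j$)
$- 8 l{\left(I,29 \right)} = - 8 \left(-2 + 29\right) = \left(-8\right) 27 = -216$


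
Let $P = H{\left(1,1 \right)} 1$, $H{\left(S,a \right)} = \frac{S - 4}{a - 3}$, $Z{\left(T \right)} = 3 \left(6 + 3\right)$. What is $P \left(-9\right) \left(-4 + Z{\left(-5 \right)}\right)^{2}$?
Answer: $- \frac{14283}{2} \approx -7141.5$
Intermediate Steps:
$Z{\left(T \right)} = 27$ ($Z{\left(T \right)} = 3 \cdot 9 = 27$)
$H{\left(S,a \right)} = \frac{-4 + S}{-3 + a}$
$P = \frac{3}{2}$ ($P = \frac{-4 + 1}{-3 + 1} \cdot 1 = \frac{1}{-2} \left(-3\right) 1 = \left(- \frac{1}{2}\right) \left(-3\right) 1 = \frac{3}{2} \cdot 1 = \frac{3}{2} \approx 1.5$)
$P \left(-9\right) \left(-4 + Z{\left(-5 \right)}\right)^{2} = \frac{3}{2} \left(-9\right) \left(-4 + 27\right)^{2} = - \frac{27 \cdot 23^{2}}{2} = \left(- \frac{27}{2}\right) 529 = - \frac{14283}{2}$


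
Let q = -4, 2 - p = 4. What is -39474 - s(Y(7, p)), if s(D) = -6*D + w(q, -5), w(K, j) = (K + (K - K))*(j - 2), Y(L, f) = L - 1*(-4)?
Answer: -39436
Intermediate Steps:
p = -2 (p = 2 - 1*4 = 2 - 4 = -2)
Y(L, f) = 4 + L (Y(L, f) = L + 4 = 4 + L)
w(K, j) = K*(-2 + j) (w(K, j) = (K + 0)*(-2 + j) = K*(-2 + j))
s(D) = 28 - 6*D (s(D) = -6*D - 4*(-2 - 5) = -6*D - 4*(-7) = -6*D + 28 = 28 - 6*D)
-39474 - s(Y(7, p)) = -39474 - (28 - 6*(4 + 7)) = -39474 - (28 - 6*11) = -39474 - (28 - 66) = -39474 - 1*(-38) = -39474 + 38 = -39436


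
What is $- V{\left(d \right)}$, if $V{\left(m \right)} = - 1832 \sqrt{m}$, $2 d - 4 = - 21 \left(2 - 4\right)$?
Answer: $1832 \sqrt{23} \approx 8786.0$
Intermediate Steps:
$d = 23$ ($d = 2 + \frac{\left(-21\right) \left(2 - 4\right)}{2} = 2 + \frac{\left(-21\right) \left(-2\right)}{2} = 2 + \frac{1}{2} \cdot 42 = 2 + 21 = 23$)
$- V{\left(d \right)} = - \left(-1832\right) \sqrt{23} = 1832 \sqrt{23}$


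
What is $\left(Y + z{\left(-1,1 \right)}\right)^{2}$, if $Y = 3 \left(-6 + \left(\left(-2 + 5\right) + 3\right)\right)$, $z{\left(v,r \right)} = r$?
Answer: $1$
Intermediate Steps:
$Y = 0$ ($Y = 3 \left(-6 + \left(3 + 3\right)\right) = 3 \left(-6 + 6\right) = 3 \cdot 0 = 0$)
$\left(Y + z{\left(-1,1 \right)}\right)^{2} = \left(0 + 1\right)^{2} = 1^{2} = 1$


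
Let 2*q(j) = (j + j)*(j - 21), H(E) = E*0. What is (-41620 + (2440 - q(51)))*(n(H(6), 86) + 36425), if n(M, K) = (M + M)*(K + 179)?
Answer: -1482861750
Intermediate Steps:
H(E) = 0
q(j) = j*(-21 + j) (q(j) = ((j + j)*(j - 21))/2 = ((2*j)*(-21 + j))/2 = (2*j*(-21 + j))/2 = j*(-21 + j))
n(M, K) = 2*M*(179 + K) (n(M, K) = (2*M)*(179 + K) = 2*M*(179 + K))
(-41620 + (2440 - q(51)))*(n(H(6), 86) + 36425) = (-41620 + (2440 - 51*(-21 + 51)))*(2*0*(179 + 86) + 36425) = (-41620 + (2440 - 51*30))*(2*0*265 + 36425) = (-41620 + (2440 - 1*1530))*(0 + 36425) = (-41620 + (2440 - 1530))*36425 = (-41620 + 910)*36425 = -40710*36425 = -1482861750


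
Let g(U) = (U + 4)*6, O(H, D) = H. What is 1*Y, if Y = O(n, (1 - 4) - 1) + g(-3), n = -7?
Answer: -1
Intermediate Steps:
g(U) = 24 + 6*U (g(U) = (4 + U)*6 = 24 + 6*U)
Y = -1 (Y = -7 + (24 + 6*(-3)) = -7 + (24 - 18) = -7 + 6 = -1)
1*Y = 1*(-1) = -1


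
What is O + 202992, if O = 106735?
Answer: 309727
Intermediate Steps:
O + 202992 = 106735 + 202992 = 309727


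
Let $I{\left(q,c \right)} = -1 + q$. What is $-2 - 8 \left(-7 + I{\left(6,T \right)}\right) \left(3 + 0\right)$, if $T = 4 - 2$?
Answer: $46$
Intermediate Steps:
$T = 2$ ($T = 4 - 2 = 2$)
$-2 - 8 \left(-7 + I{\left(6,T \right)}\right) \left(3 + 0\right) = -2 - 8 \left(-7 + \left(-1 + 6\right)\right) \left(3 + 0\right) = -2 - 8 \left(-7 + 5\right) 3 = -2 - 8 \left(\left(-2\right) 3\right) = -2 - -48 = -2 + 48 = 46$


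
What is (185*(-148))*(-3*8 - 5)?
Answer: 794020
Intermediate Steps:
(185*(-148))*(-3*8 - 5) = -27380*(-24 - 5) = -27380*(-29) = 794020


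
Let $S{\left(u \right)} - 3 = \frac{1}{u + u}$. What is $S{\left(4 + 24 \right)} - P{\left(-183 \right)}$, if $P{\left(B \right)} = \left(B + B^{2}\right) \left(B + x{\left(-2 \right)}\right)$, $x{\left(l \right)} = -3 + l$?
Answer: $\frac{350645737}{56} \approx 6.2615 \cdot 10^{6}$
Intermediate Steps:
$S{\left(u \right)} = 3 + \frac{1}{2 u}$ ($S{\left(u \right)} = 3 + \frac{1}{u + u} = 3 + \frac{1}{2 u}$)
$P{\left(B \right)} = \left(-5 + B\right) \left(B + B^{2}\right)$ ($P{\left(B \right)} = \left(B + B^{2}\right) \left(B - 5\right) = \left(B + B^{2}\right) \left(-5 + B\right) = \left(-5 + B\right) \left(B + B^{2}\right)$)
$S{\left(4 + 24 \right)} - P{\left(-183 \right)} = \left(3 + \frac{1}{2 \left(4 + 24\right)}\right) - - 183 \left(-5 + \left(-183\right)^{2} - -732\right) = \left(3 + \frac{1}{2 \cdot 28}\right) - - 183 \left(-5 + 33489 + 732\right) = \left(3 + \frac{1}{2} \cdot \frac{1}{28}\right) - \left(-183\right) 34216 = \left(3 + \frac{1}{56}\right) - -6261528 = \frac{169}{56} + 6261528 = \frac{350645737}{56}$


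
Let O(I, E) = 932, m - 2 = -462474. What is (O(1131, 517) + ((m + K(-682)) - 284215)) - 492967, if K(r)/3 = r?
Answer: -1240768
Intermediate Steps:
m = -462472 (m = 2 - 462474 = -462472)
K(r) = 3*r
(O(1131, 517) + ((m + K(-682)) - 284215)) - 492967 = (932 + ((-462472 + 3*(-682)) - 284215)) - 492967 = (932 + ((-462472 - 2046) - 284215)) - 492967 = (932 + (-464518 - 284215)) - 492967 = (932 - 748733) - 492967 = -747801 - 492967 = -1240768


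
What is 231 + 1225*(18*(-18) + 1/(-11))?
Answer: -4364584/11 ≈ -3.9678e+5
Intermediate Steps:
231 + 1225*(18*(-18) + 1/(-11)) = 231 + 1225*(-324 - 1/11) = 231 + 1225*(-3565/11) = 231 - 4367125/11 = -4364584/11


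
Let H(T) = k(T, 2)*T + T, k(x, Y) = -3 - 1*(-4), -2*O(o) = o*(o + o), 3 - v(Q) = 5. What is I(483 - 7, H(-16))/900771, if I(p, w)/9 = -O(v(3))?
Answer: 12/300257 ≈ 3.9966e-5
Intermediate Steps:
v(Q) = -2 (v(Q) = 3 - 1*5 = 3 - 5 = -2)
O(o) = -o² (O(o) = -o*(o + o)/2 = -o*2*o/2 = -o²)
k(x, Y) = 1 (k(x, Y) = -3 + 4 = 1)
H(T) = 2*T (H(T) = 1*T + T = T + T = 2*T)
I(p, w) = 36 (I(p, w) = 9*(-(-1)*(-2)²) = 9*(-(-1)*4) = 9*(-1*(-4)) = 9*4 = 36)
I(483 - 7, H(-16))/900771 = 36/900771 = 36*(1/900771) = 12/300257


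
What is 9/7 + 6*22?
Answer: 933/7 ≈ 133.29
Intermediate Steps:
9/7 + 6*22 = 9*(⅐) + 132 = 9/7 + 132 = 933/7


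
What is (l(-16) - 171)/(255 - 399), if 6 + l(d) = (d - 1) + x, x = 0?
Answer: 97/72 ≈ 1.3472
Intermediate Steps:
l(d) = -7 + d (l(d) = -6 + ((d - 1) + 0) = -6 + ((-1 + d) + 0) = -6 + (-1 + d) = -7 + d)
(l(-16) - 171)/(255 - 399) = ((-7 - 16) - 171)/(255 - 399) = (-23 - 171)/(-144) = -194*(-1/144) = 97/72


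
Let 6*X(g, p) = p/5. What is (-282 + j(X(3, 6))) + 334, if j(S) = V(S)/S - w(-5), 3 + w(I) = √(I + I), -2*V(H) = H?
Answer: 109/2 - I*√10 ≈ 54.5 - 3.1623*I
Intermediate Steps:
V(H) = -H/2
w(I) = -3 + √2*√I (w(I) = -3 + √(I + I) = -3 + √(2*I) = -3 + √2*√I)
X(g, p) = p/30 (X(g, p) = (p/5)/6 = p/30)
j(S) = 5/2 - I*√10 (j(S) = (-S/2)/S - (-3 + √2*√(-5)) = -½ - (-3 + √2*(I*√5)) = -½ - (-3 + I*√10) = -½ + (3 - I*√10) = 5/2 - I*√10)
(-282 + j(X(3, 6))) + 334 = (-282 + (5/2 - I*√10)) + 334 = (-559/2 - I*√10) + 334 = 109/2 - I*√10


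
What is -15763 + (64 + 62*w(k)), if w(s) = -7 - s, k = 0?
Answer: -16133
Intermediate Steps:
-15763 + (64 + 62*w(k)) = -15763 + (64 + 62*(-7 - 1*0)) = -15763 + (64 + 62*(-7 + 0)) = -15763 + (64 + 62*(-7)) = -15763 + (64 - 434) = -15763 - 370 = -16133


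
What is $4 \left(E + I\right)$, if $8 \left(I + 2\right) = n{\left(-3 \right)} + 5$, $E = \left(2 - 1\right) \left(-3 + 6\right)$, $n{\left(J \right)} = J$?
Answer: $5$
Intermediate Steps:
$E = 3$ ($E = 1 \cdot 3 = 3$)
$I = - \frac{7}{4}$ ($I = -2 + \frac{-3 + 5}{8} = -2 + \frac{1}{8} \cdot 2 = -2 + \frac{1}{4} = - \frac{7}{4} \approx -1.75$)
$4 \left(E + I\right) = 4 \left(3 - \frac{7}{4}\right) = 4 \cdot \frac{5}{4} = 5$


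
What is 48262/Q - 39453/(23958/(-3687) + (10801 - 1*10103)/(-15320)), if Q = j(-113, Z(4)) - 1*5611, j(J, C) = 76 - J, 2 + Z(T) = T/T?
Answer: 1005422443189409/167002157191 ≈ 6020.4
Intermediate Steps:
Z(T) = -1 (Z(T) = -2 + T/T = -2 + 1 = -1)
Q = -5422 (Q = (76 - 1*(-113)) - 1*5611 = (76 + 113) - 5611 = 189 - 5611 = -5422)
48262/Q - 39453/(23958/(-3687) + (10801 - 1*10103)/(-15320)) = 48262/(-5422) - 39453/(23958/(-3687) + (10801 - 1*10103)/(-15320)) = 48262*(-1/5422) - 39453/(23958*(-1/3687) + (10801 - 10103)*(-1/15320)) = -24131/2711 - 39453/(-7986/1229 + 698*(-1/15320)) = -24131/2711 - 39453/(-7986/1229 - 349/7660) = -24131/2711 - 39453/(-61601681/9414140) = -24131/2711 - 39453*(-9414140/61601681) = -24131/2711 + 371416065420/61601681 = 1005422443189409/167002157191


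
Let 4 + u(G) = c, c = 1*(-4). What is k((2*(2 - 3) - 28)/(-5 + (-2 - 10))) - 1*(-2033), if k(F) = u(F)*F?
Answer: 34321/17 ≈ 2018.9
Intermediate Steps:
c = -4
u(G) = -8 (u(G) = -4 - 4 = -8)
k(F) = -8*F
k((2*(2 - 3) - 28)/(-5 + (-2 - 10))) - 1*(-2033) = -8*(2*(2 - 3) - 28)/(-5 + (-2 - 10)) - 1*(-2033) = -8*(2*(-1) - 28)/(-5 - 12) + 2033 = -8*(-2 - 28)/(-17) + 2033 = -(-240)*(-1)/17 + 2033 = -8*30/17 + 2033 = -240/17 + 2033 = 34321/17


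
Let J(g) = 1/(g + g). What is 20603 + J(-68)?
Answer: 2802007/136 ≈ 20603.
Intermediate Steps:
J(g) = 1/(2*g)
20603 + J(-68) = 20603 + (½)/(-68) = 20603 + (½)*(-1/68) = 20603 - 1/136 = 2802007/136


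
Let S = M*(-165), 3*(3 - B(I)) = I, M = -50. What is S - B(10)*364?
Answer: 25114/3 ≈ 8371.3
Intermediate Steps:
B(I) = 3 - I/3
S = 8250 (S = -50*(-165) = 8250)
S - B(10)*364 = 8250 - (3 - ⅓*10)*364 = 8250 - (3 - 10/3)*364 = 8250 - (-1)*364/3 = 8250 - 1*(-364/3) = 8250 + 364/3 = 25114/3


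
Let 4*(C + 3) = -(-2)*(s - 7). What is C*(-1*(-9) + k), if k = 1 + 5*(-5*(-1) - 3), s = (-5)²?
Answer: 120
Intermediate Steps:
s = 25
C = 6 (C = -3 + (-(-2)*(25 - 7))/4 = -3 + (-(-2)*18)/4 = -3 + (-1*(-36))/4 = -3 + (¼)*36 = -3 + 9 = 6)
k = 11 (k = 1 + 5*(5 - 3) = 1 + 5*2 = 1 + 10 = 11)
C*(-1*(-9) + k) = 6*(-1*(-9) + 11) = 6*(9 + 11) = 6*20 = 120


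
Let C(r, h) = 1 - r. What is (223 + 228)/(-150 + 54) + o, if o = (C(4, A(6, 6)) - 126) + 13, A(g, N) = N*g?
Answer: -11587/96 ≈ -120.70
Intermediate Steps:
o = -116 (o = ((1 - 1*4) - 126) + 13 = ((1 - 4) - 126) + 13 = (-3 - 126) + 13 = -129 + 13 = -116)
(223 + 228)/(-150 + 54) + o = (223 + 228)/(-150 + 54) - 116 = 451/(-96) - 116 = 451*(-1/96) - 116 = -451/96 - 116 = -11587/96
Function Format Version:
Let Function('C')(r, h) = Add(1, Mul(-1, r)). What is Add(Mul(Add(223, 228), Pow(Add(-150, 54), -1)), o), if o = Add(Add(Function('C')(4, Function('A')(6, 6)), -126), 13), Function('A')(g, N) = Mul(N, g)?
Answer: Rational(-11587, 96) ≈ -120.70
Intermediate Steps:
o = -116 (o = Add(Add(Add(1, Mul(-1, 4)), -126), 13) = Add(Add(Add(1, -4), -126), 13) = Add(Add(-3, -126), 13) = Add(-129, 13) = -116)
Add(Mul(Add(223, 228), Pow(Add(-150, 54), -1)), o) = Add(Mul(Add(223, 228), Pow(Add(-150, 54), -1)), -116) = Add(Mul(451, Pow(-96, -1)), -116) = Add(Mul(451, Rational(-1, 96)), -116) = Add(Rational(-451, 96), -116) = Rational(-11587, 96)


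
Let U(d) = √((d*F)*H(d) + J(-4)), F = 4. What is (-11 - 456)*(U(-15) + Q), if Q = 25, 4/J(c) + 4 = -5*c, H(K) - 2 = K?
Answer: -11675 - 467*√3121/2 ≈ -24720.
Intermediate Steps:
H(K) = 2 + K
J(c) = 4/(-4 - 5*c)
U(d) = √(¼ + 4*d*(2 + d)) (U(d) = √((d*4)*(2 + d) - 4/(4 + 5*(-4))) = √((4*d)*(2 + d) - 4/(4 - 20)) = √(4*d*(2 + d) - 4/(-16)) = √(4*d*(2 + d) - 4*(-1/16)) = √(4*d*(2 + d) + ¼) = √(¼ + 4*d*(2 + d)))
(-11 - 456)*(U(-15) + Q) = (-11 - 456)*(√(1 + 16*(-15)*(2 - 15))/2 + 25) = -467*(√(1 + 16*(-15)*(-13))/2 + 25) = -467*(√(1 + 3120)/2 + 25) = -467*(√3121/2 + 25) = -467*(25 + √3121/2) = -11675 - 467*√3121/2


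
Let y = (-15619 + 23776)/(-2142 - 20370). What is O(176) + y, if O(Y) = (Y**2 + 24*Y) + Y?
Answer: 265458785/7504 ≈ 35376.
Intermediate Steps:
O(Y) = Y**2 + 25*Y
y = -2719/7504 (y = 8157/(-22512) = 8157*(-1/22512) = -2719/7504 ≈ -0.36234)
O(176) + y = 176*(25 + 176) - 2719/7504 = 176*201 - 2719/7504 = 35376 - 2719/7504 = 265458785/7504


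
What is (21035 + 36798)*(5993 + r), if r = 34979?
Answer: 2369533676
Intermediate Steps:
(21035 + 36798)*(5993 + r) = (21035 + 36798)*(5993 + 34979) = 57833*40972 = 2369533676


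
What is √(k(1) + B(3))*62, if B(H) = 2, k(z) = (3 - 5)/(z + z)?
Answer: 62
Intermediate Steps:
k(z) = -1/z (k(z) = -2*1/(2*z) = -1/z)
√(k(1) + B(3))*62 = √(-1/1 + 2)*62 = √(-1*1 + 2)*62 = √(-1 + 2)*62 = √1*62 = 1*62 = 62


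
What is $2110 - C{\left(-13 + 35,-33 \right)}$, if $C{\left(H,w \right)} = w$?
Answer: $2143$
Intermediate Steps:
$2110 - C{\left(-13 + 35,-33 \right)} = 2110 - -33 = 2110 + 33 = 2143$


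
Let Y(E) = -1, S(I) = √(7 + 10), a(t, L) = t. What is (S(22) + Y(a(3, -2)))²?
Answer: (1 - √17)² ≈ 9.7538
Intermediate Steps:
S(I) = √17
(S(22) + Y(a(3, -2)))² = (√17 - 1)² = (-1 + √17)²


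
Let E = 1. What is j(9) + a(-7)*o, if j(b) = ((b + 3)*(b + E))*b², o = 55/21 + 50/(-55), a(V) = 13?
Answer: 2250455/231 ≈ 9742.2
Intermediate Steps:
o = 395/231 (o = 55*(1/21) + 50*(-1/55) = 55/21 - 10/11 = 395/231 ≈ 1.7100)
j(b) = b²*(1 + b)*(3 + b) (j(b) = ((b + 3)*(b + 1))*b² = ((3 + b)*(1 + b))*b² = ((1 + b)*(3 + b))*b² = b²*(1 + b)*(3 + b))
j(9) + a(-7)*o = 9²*(3 + 9² + 4*9) + 13*(395/231) = 81*(3 + 81 + 36) + 5135/231 = 81*120 + 5135/231 = 9720 + 5135/231 = 2250455/231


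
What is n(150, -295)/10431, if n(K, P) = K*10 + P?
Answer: 1205/10431 ≈ 0.11552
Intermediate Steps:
n(K, P) = P + 10*K (n(K, P) = 10*K + P = P + 10*K)
n(150, -295)/10431 = (-295 + 10*150)/10431 = (-295 + 1500)*(1/10431) = 1205*(1/10431) = 1205/10431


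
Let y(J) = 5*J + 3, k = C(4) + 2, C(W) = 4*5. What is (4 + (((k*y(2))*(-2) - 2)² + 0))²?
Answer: 108557070400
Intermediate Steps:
C(W) = 20
k = 22 (k = 20 + 2 = 22)
y(J) = 3 + 5*J
(4 + (((k*y(2))*(-2) - 2)² + 0))² = (4 + (((22*(3 + 5*2))*(-2) - 2)² + 0))² = (4 + (((22*(3 + 10))*(-2) - 2)² + 0))² = (4 + (((22*13)*(-2) - 2)² + 0))² = (4 + ((286*(-2) - 2)² + 0))² = (4 + ((-572 - 2)² + 0))² = (4 + ((-574)² + 0))² = (4 + (329476 + 0))² = (4 + 329476)² = 329480² = 108557070400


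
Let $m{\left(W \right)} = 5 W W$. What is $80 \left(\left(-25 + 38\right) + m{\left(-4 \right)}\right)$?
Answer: $7440$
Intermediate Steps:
$m{\left(W \right)} = 5 W^{2}$
$80 \left(\left(-25 + 38\right) + m{\left(-4 \right)}\right) = 80 \left(\left(-25 + 38\right) + 5 \left(-4\right)^{2}\right) = 80 \left(13 + 5 \cdot 16\right) = 80 \left(13 + 80\right) = 80 \cdot 93 = 7440$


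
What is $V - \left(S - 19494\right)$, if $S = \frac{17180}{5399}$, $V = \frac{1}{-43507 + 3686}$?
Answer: $\frac{4190400698847}{214993579} \approx 19491.0$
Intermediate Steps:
$V = - \frac{1}{39821}$ ($V = \frac{1}{-39821} = - \frac{1}{39821} \approx -2.5112 \cdot 10^{-5}$)
$S = \frac{17180}{5399}$ ($S = 17180 \cdot \frac{1}{5399} = \frac{17180}{5399} \approx 3.1821$)
$V - \left(S - 19494\right) = - \frac{1}{39821} - \left(\frac{17180}{5399} - 19494\right) = - \frac{1}{39821} - - \frac{105230926}{5399} = - \frac{1}{39821} + \frac{105230926}{5399} = \frac{4190400698847}{214993579}$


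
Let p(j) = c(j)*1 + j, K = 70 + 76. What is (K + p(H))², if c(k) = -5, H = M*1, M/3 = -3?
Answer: 17424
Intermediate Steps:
M = -9 (M = 3*(-3) = -9)
K = 146
H = -9 (H = -9*1 = -9)
p(j) = -5 + j (p(j) = -5*1 + j = -5 + j)
(K + p(H))² = (146 + (-5 - 9))² = (146 - 14)² = 132² = 17424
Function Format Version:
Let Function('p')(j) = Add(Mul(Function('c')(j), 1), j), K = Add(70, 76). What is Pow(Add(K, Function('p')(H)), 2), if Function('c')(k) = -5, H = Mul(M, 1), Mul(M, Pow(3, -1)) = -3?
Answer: 17424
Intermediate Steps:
M = -9 (M = Mul(3, -3) = -9)
K = 146
H = -9 (H = Mul(-9, 1) = -9)
Function('p')(j) = Add(-5, j) (Function('p')(j) = Add(Mul(-5, 1), j) = Add(-5, j))
Pow(Add(K, Function('p')(H)), 2) = Pow(Add(146, Add(-5, -9)), 2) = Pow(Add(146, -14), 2) = Pow(132, 2) = 17424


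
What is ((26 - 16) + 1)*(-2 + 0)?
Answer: -22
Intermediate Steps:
((26 - 16) + 1)*(-2 + 0) = (10 + 1)*(-2) = 11*(-2) = -22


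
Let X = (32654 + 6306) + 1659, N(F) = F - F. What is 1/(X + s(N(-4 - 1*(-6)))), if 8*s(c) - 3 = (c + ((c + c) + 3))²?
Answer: 2/81241 ≈ 2.4618e-5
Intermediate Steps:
N(F) = 0
X = 40619 (X = 38960 + 1659 = 40619)
s(c) = 3/8 + (3 + 3*c)²/8 (s(c) = 3/8 + (c + ((c + c) + 3))²/8 = 3/8 + (c + (2*c + 3))²/8 = 3/8 + (c + (3 + 2*c))²/8 = 3/8 + (3 + 3*c)²/8)
1/(X + s(N(-4 - 1*(-6)))) = 1/(40619 + (3/8 + 9*(1 + 0)²/8)) = 1/(40619 + (3/8 + (9/8)*1²)) = 1/(40619 + (3/8 + (9/8)*1)) = 1/(40619 + (3/8 + 9/8)) = 1/(40619 + 3/2) = 1/(81241/2) = 2/81241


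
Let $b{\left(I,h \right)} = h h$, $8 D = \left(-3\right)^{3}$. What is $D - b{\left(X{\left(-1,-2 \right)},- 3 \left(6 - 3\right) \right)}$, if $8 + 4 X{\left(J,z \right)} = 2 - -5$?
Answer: $- \frac{675}{8} \approx -84.375$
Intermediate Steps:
$X{\left(J,z \right)} = - \frac{1}{4}$ ($X{\left(J,z \right)} = -2 + \frac{2 - -5}{4} = -2 + \frac{2 + 5}{4} = -2 + \frac{1}{4} \cdot 7 = -2 + \frac{7}{4} = - \frac{1}{4}$)
$D = - \frac{27}{8}$ ($D = \frac{\left(-3\right)^{3}}{8} = \frac{1}{8} \left(-27\right) = - \frac{27}{8} \approx -3.375$)
$b{\left(I,h \right)} = h^{2}$
$D - b{\left(X{\left(-1,-2 \right)},- 3 \left(6 - 3\right) \right)} = - \frac{27}{8} - \left(- 3 \left(6 - 3\right)\right)^{2} = - \frac{27}{8} - \left(\left(-3\right) 3\right)^{2} = - \frac{27}{8} - \left(-9\right)^{2} = - \frac{27}{8} - 81 = - \frac{675}{8}$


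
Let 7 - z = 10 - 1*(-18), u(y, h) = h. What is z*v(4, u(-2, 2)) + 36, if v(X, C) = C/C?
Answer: 15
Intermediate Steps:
v(X, C) = 1
z = -21 (z = 7 - (10 - 1*(-18)) = 7 - (10 + 18) = 7 - 1*28 = 7 - 28 = -21)
z*v(4, u(-2, 2)) + 36 = -21*1 + 36 = -21 + 36 = 15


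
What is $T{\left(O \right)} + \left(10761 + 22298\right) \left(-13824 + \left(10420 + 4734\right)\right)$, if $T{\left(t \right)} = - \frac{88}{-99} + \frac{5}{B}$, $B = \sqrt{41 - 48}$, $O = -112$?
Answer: $\frac{395716238}{9} - \frac{5 i \sqrt{7}}{7} \approx 4.3968 \cdot 10^{7} - 1.8898 i$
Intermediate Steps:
$B = i \sqrt{7}$ ($B = \sqrt{-7} = i \sqrt{7} \approx 2.6458 i$)
$T{\left(t \right)} = \frac{8}{9} - \frac{5 i \sqrt{7}}{7}$ ($T{\left(t \right)} = - \frac{88}{-99} + \frac{5}{i \sqrt{7}} = \left(-88\right) \left(- \frac{1}{99}\right) + 5 \left(- \frac{i \sqrt{7}}{7}\right) = \frac{8}{9} - \frac{5 i \sqrt{7}}{7}$)
$T{\left(O \right)} + \left(10761 + 22298\right) \left(-13824 + \left(10420 + 4734\right)\right) = \left(\frac{8}{9} - \frac{5 i \sqrt{7}}{7}\right) + \left(10761 + 22298\right) \left(-13824 + \left(10420 + 4734\right)\right) = \left(\frac{8}{9} - \frac{5 i \sqrt{7}}{7}\right) + 33059 \left(-13824 + 15154\right) = \left(\frac{8}{9} - \frac{5 i \sqrt{7}}{7}\right) + 33059 \cdot 1330 = \left(\frac{8}{9} - \frac{5 i \sqrt{7}}{7}\right) + 43968470 = \frac{395716238}{9} - \frac{5 i \sqrt{7}}{7}$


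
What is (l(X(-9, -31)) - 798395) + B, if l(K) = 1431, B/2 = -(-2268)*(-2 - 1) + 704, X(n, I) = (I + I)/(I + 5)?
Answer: -809164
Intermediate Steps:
X(n, I) = 2*I/(5 + I) (X(n, I) = (2*I)/(5 + I) = 2*I/(5 + I))
B = -12200 (B = 2*(-(-2268)*(-2 - 1) + 704) = 2*(-(-2268)*(-3) + 704) = 2*(-756*9 + 704) = 2*(-6804 + 704) = 2*(-6100) = -12200)
(l(X(-9, -31)) - 798395) + B = (1431 - 798395) - 12200 = -796964 - 12200 = -809164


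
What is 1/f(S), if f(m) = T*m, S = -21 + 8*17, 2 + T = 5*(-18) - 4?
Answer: -1/11040 ≈ -9.0580e-5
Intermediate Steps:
T = -96 (T = -2 + (5*(-18) - 4) = -2 + (-90 - 4) = -2 - 94 = -96)
S = 115 (S = -21 + 136 = 115)
f(m) = -96*m
1/f(S) = 1/(-96*115) = 1/(-11040) = -1/11040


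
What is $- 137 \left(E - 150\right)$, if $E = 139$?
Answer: $1507$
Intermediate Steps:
$- 137 \left(E - 150\right) = - 137 \left(139 - 150\right) = \left(-137\right) \left(-11\right) = 1507$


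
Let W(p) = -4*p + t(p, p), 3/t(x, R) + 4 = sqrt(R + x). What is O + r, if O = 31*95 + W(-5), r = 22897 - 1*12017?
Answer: 179979/13 - 3*I*sqrt(10)/26 ≈ 13845.0 - 0.36488*I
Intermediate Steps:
t(x, R) = 3/(-4 + sqrt(R + x))
W(p) = -4*p + 3/(-4 + sqrt(2)*sqrt(p)) (W(p) = -4*p + 3/(-4 + sqrt(p + p)) = -4*p + 3/(-4 + sqrt(2*p)) = -4*p + 3/(-4 + sqrt(2)*sqrt(p)))
r = 10880 (r = 22897 - 12017 = 10880)
O = 2965 + 3/(-4 + I*sqrt(10)) (O = 31*95 + (-4*(-5) + 3/(-4 + sqrt(2)*sqrt(-5))) = 2945 + (20 + 3/(-4 + sqrt(2)*(I*sqrt(5)))) = 2945 + (20 + 3/(-4 + I*sqrt(10))) = 2965 + 3/(-4 + I*sqrt(10)) ≈ 2964.5 - 0.36488*I)
O + r = (38539/13 - 3*I*sqrt(10)/26) + 10880 = 179979/13 - 3*I*sqrt(10)/26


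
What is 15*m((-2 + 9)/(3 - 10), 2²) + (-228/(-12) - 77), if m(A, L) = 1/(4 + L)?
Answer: -449/8 ≈ -56.125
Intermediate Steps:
15*m((-2 + 9)/(3 - 10), 2²) + (-228/(-12) - 77) = 15/(4 + 2²) + (-228/(-12) - 77) = 15/(4 + 4) + (-228*(-1/12) - 77) = 15/8 + (19 - 77) = 15*(⅛) - 58 = 15/8 - 58 = -449/8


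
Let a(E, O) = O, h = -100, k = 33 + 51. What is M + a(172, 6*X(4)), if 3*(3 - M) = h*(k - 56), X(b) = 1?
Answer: 2827/3 ≈ 942.33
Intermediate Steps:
k = 84
M = 2809/3 (M = 3 - (-100)*(84 - 56)/3 = 3 - (-100)*28/3 = 3 - 1/3*(-2800) = 3 + 2800/3 = 2809/3 ≈ 936.33)
M + a(172, 6*X(4)) = 2809/3 + 6*1 = 2809/3 + 6 = 2827/3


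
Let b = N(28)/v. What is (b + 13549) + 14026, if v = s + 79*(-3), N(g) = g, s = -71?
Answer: 303324/11 ≈ 27575.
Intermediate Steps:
v = -308 (v = -71 + 79*(-3) = -71 - 237 = -308)
b = -1/11 (b = 28/(-308) = 28*(-1/308) = -1/11 ≈ -0.090909)
(b + 13549) + 14026 = (-1/11 + 13549) + 14026 = 149038/11 + 14026 = 303324/11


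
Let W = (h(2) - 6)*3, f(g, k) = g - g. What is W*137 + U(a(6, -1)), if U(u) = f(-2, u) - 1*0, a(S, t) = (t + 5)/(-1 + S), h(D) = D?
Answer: -1644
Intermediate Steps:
f(g, k) = 0
a(S, t) = (5 + t)/(-1 + S)
W = -12 (W = (2 - 6)*3 = -4*3 = -12)
U(u) = 0 (U(u) = 0 - 1*0 = 0 + 0 = 0)
W*137 + U(a(6, -1)) = -12*137 + 0 = -1644 + 0 = -1644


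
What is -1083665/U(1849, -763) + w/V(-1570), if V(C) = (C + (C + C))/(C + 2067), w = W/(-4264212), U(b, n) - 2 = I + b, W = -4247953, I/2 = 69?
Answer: -15809006761437/29010855640 ≈ -544.93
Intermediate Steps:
I = 138 (I = 2*69 = 138)
U(b, n) = 140 + b (U(b, n) = 2 + (138 + b) = 140 + b)
w = 4247953/4264212 (w = -4247953/(-4264212) = -4247953*(-1/4264212) = 4247953/4264212 ≈ 0.99619)
V(C) = 3*C/(2067 + C) (V(C) = (C + 2*C)/(2067 + C) = (3*C)/(2067 + C) = 3*C/(2067 + C))
-1083665/U(1849, -763) + w/V(-1570) = -1083665/(140 + 1849) + 4247953/(4264212*((3*(-1570)/(2067 - 1570)))) = -1083665/1989 + 4247953/(4264212*((3*(-1570)/497))) = -1083665*1/1989 + 4247953/(4264212*((3*(-1570)*(1/497)))) = -63745/117 + 4247953/(4264212*(-4710/497)) = -63745/117 + (4247953/4264212)*(-497/4710) = -63745/117 - 2111232641/20084438520 = -15809006761437/29010855640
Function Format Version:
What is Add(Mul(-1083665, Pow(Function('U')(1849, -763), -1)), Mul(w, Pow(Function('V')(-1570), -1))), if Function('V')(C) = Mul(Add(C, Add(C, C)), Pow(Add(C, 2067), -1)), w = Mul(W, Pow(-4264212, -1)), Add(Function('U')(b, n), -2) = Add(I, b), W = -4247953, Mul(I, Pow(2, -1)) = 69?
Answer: Rational(-15809006761437, 29010855640) ≈ -544.93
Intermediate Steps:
I = 138 (I = Mul(2, 69) = 138)
Function('U')(b, n) = Add(140, b) (Function('U')(b, n) = Add(2, Add(138, b)) = Add(140, b))
w = Rational(4247953, 4264212) (w = Mul(-4247953, Pow(-4264212, -1)) = Mul(-4247953, Rational(-1, 4264212)) = Rational(4247953, 4264212) ≈ 0.99619)
Function('V')(C) = Mul(3, C, Pow(Add(2067, C), -1)) (Function('V')(C) = Mul(Add(C, Mul(2, C)), Pow(Add(2067, C), -1)) = Mul(Mul(3, C), Pow(Add(2067, C), -1)) = Mul(3, C, Pow(Add(2067, C), -1)))
Add(Mul(-1083665, Pow(Function('U')(1849, -763), -1)), Mul(w, Pow(Function('V')(-1570), -1))) = Add(Mul(-1083665, Pow(Add(140, 1849), -1)), Mul(Rational(4247953, 4264212), Pow(Mul(3, -1570, Pow(Add(2067, -1570), -1)), -1))) = Add(Mul(-1083665, Pow(1989, -1)), Mul(Rational(4247953, 4264212), Pow(Mul(3, -1570, Pow(497, -1)), -1))) = Add(Mul(-1083665, Rational(1, 1989)), Mul(Rational(4247953, 4264212), Pow(Mul(3, -1570, Rational(1, 497)), -1))) = Add(Rational(-63745, 117), Mul(Rational(4247953, 4264212), Pow(Rational(-4710, 497), -1))) = Add(Rational(-63745, 117), Mul(Rational(4247953, 4264212), Rational(-497, 4710))) = Add(Rational(-63745, 117), Rational(-2111232641, 20084438520)) = Rational(-15809006761437, 29010855640)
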